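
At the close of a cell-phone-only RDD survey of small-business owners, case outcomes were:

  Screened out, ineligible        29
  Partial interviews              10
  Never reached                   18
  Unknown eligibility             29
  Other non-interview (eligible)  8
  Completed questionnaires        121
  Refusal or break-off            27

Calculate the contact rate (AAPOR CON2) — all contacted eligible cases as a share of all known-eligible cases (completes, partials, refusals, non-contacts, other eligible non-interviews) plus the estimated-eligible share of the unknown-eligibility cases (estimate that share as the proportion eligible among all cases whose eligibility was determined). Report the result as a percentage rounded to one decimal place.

Top = 121 + 10 + 27 + 8 = 166
Known eligible = 121 + 10 + 27 + 18 + 8 = 184
e = 184 / (184 + 29) = 184 / 213 = 0.8638
Eligible share of unknowns = 0.8638 × 29 = 25.05
Denom = 184 + 25.05 = 209.05
CON2 = 166 / 209.05 = 0.7941

79.4%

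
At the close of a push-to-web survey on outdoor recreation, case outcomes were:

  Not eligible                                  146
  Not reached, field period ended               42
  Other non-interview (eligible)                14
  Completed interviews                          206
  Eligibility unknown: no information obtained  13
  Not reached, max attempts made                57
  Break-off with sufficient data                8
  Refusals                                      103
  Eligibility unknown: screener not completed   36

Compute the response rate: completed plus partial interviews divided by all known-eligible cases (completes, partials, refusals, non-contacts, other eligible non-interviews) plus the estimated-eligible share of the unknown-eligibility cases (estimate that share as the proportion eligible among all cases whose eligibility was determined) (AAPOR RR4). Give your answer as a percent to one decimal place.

Never reached = 42 + 57 = 99
Undetermined eligibility = 36 + 13 = 49
Numerator: 206 + 8 = 214
Known eligible: 206 + 8 + 103 + 99 + 14 = 430
e = 430 / (430 + 146) = 430 / 576 = 0.7465
Estimated eligible among unknowns: 0.7465 × 49 = 36.58
Base: 430 + 36.58 = 466.58
RR4 = 214 / 466.58 = 0.4587

45.9%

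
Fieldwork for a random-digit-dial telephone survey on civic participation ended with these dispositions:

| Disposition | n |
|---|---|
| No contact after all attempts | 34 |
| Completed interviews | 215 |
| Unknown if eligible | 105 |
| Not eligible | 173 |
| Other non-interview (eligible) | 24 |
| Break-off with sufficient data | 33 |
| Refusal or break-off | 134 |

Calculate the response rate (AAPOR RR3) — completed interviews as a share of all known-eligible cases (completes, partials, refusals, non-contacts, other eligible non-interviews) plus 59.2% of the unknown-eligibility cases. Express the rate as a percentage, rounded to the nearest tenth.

42.8%

Top: 215
Eligible (known): 215 + 33 + 134 + 34 + 24 = 440
Eligible share of unknowns: 0.5920 × 105 = 62.16
Base: 440 + 62.16 = 502.16
RR3 = 215 / 502.16 = 0.4282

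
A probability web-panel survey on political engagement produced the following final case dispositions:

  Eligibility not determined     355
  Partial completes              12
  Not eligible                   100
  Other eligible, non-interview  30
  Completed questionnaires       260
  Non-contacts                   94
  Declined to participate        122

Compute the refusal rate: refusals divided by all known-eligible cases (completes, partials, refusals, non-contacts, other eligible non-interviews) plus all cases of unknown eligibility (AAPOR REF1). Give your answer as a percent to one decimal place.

14.0%

Num: 122
Denominator: 260 + 12 + 122 + 94 + 30 + 355 = 873
REF1 = 122 / 873 = 0.1397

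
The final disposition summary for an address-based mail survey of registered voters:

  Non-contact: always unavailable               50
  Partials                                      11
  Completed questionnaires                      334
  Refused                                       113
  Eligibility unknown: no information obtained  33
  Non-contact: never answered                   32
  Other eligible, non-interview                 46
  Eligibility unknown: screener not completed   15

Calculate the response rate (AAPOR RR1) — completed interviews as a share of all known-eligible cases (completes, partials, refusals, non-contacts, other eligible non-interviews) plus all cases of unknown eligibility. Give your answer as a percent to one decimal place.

52.7%

No contact after all attempts = 32 + 50 = 82
Eligibility not determined = 15 + 33 = 48
Num: 334
Denominator: 334 + 11 + 113 + 82 + 46 + 48 = 634
RR1 = 334 / 634 = 0.5268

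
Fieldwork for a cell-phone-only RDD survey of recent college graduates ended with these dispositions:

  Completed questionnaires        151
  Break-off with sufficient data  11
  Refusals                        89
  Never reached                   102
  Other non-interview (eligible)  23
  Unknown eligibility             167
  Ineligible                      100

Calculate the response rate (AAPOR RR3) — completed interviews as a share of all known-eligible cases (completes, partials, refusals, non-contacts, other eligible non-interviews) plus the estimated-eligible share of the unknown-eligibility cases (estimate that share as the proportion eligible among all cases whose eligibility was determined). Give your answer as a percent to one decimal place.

Numerator: 151
Eligible (known): 151 + 11 + 89 + 102 + 23 = 376
e = 376 / (376 + 100) = 376 / 476 = 0.7899
e × U: 0.7899 × 167 = 131.91
Denominator: 376 + 131.91 = 507.91
RR3 = 151 / 507.91 = 0.2973

29.7%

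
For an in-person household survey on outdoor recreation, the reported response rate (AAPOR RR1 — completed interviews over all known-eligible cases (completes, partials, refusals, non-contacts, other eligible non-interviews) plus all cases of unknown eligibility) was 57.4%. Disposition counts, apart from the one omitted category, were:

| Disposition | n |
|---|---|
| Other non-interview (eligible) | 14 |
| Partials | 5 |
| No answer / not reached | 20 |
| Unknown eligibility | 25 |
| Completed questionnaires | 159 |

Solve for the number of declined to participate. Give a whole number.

54

RR1 = 159 / D = 0.574
D = 159 / 0.574 = 277.0
Other denominator terms total 223
declined to participate = 277.0 − 223 ≈ 54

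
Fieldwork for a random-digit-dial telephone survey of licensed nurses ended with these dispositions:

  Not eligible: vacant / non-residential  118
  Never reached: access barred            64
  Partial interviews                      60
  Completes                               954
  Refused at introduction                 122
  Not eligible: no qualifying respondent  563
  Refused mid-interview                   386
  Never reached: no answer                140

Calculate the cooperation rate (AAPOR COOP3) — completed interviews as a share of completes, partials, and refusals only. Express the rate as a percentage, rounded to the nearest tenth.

Declined to participate = 122 + 386 = 508
No answer / not reached = 140 + 64 = 204
Screened out, ineligible = 563 + 118 = 681
Top = 954
Denominator = 954 + 60 + 508 = 1522
COOP3 = 954 / 1522 = 0.6268

62.7%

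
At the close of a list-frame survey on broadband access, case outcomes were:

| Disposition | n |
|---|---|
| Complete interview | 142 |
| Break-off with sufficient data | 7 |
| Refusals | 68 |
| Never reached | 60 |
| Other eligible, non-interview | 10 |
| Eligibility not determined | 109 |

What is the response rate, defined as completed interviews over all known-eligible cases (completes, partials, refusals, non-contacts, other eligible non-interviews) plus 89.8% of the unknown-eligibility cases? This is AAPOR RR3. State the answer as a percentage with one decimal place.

36.9%

Numerator: 142
Determined eligible: 142 + 7 + 68 + 60 + 10 = 287
e × U: 0.8980 × 109 = 97.88
Base: 287 + 97.88 = 384.88
RR3 = 142 / 384.88 = 0.3689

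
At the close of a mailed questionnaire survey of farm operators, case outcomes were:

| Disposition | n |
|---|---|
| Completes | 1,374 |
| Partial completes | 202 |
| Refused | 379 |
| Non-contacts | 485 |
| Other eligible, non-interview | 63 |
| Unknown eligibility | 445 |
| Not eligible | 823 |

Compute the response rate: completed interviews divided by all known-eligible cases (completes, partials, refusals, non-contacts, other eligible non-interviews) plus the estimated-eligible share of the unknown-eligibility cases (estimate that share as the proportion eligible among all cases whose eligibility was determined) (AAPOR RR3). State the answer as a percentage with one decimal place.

Numerator: 1374
Eligible (known): 1374 + 202 + 379 + 485 + 63 = 2503
e = 2503 / (2503 + 823) = 2503 / 3326 = 0.7526
Eligible share of unknowns: 0.7526 × 445 = 334.91
Base: 2503 + 334.91 = 2837.91
RR3 = 1374 / 2837.91 = 0.4842

48.4%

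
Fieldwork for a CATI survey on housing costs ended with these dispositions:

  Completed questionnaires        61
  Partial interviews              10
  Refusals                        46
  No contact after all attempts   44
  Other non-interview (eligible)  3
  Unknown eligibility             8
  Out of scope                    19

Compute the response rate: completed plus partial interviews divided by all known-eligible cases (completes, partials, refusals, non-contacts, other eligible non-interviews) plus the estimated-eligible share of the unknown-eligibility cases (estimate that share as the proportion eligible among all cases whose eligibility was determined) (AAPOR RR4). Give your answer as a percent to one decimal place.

Top → 61 + 10 = 71
Eligible (known) → 61 + 10 + 46 + 44 + 3 = 164
e = 164 / (164 + 19) = 164 / 183 = 0.8962
Eligible share of unknowns → 0.8962 × 8 = 7.17
Base → 164 + 7.17 = 171.17
RR4 = 71 / 171.17 = 0.4148

41.5%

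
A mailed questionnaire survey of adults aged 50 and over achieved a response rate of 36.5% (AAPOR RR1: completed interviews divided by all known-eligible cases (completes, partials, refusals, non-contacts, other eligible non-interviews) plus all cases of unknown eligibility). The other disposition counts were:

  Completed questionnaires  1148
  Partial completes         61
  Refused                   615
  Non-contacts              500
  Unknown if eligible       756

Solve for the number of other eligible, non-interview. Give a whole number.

RR1 = 1148 / D = 0.365
D = 1148 / 0.365 = 3145.2
Rest of base = 3080
other eligible, non-interview = 3145.2 − 3080 ≈ 65

65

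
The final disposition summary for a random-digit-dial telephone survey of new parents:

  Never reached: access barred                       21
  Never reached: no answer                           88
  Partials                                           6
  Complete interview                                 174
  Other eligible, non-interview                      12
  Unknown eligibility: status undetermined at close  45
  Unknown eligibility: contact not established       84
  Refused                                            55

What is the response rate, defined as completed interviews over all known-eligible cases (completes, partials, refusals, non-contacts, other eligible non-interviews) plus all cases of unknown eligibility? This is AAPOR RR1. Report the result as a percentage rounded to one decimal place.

35.9%

Never reached = 88 + 21 = 109
Undetermined eligibility = 84 + 45 = 129
Numerator: 174
Denom: 174 + 6 + 55 + 109 + 12 + 129 = 485
RR1 = 174 / 485 = 0.3588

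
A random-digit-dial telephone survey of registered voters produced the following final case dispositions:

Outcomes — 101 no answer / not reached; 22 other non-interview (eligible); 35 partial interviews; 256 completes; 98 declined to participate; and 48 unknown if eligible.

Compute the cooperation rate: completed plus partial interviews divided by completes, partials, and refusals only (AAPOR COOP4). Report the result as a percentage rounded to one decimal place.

74.8%

Top = 256 + 35 = 291
Denom = 256 + 35 + 98 = 389
COOP4 = 291 / 389 = 0.7481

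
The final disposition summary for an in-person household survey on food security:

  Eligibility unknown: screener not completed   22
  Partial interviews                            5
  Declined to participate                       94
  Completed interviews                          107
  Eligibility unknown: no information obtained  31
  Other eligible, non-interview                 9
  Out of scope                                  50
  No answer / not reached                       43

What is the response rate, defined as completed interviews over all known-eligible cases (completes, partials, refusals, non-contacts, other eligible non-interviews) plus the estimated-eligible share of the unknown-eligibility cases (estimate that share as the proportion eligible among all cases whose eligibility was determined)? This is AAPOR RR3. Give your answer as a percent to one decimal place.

35.4%

Unknown eligibility = 22 + 31 = 53
Top: 107
Determined eligible: 107 + 5 + 94 + 43 + 9 = 258
e = 258 / (258 + 50) = 258 / 308 = 0.8377
Estimated eligible among unknowns: 0.8377 × 53 = 44.40
Base: 258 + 44.40 = 302.40
RR3 = 107 / 302.40 = 0.3538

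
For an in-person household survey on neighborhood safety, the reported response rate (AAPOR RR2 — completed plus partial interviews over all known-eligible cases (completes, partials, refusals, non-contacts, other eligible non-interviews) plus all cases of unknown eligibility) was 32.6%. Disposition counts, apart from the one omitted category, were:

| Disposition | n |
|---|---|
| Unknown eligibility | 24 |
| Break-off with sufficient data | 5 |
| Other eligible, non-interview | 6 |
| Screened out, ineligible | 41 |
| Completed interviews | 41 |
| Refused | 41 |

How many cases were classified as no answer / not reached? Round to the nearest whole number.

Numerator → 41 + 5 = 46
RR2 = 46 / D = 0.326
D = 46 / 0.326 = 141.1
Rest of base = 117
no answer / not reached = 141.1 − 117 ≈ 24

24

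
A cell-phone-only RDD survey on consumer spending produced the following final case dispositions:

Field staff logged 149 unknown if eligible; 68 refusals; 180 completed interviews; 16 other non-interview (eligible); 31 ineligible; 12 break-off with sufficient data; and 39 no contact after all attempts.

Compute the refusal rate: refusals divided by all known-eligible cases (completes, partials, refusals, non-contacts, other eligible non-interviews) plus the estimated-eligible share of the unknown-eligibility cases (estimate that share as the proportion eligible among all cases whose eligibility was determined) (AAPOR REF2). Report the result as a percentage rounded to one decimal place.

15.1%

Numerator = 68
Eligible (known) = 180 + 12 + 68 + 39 + 16 = 315
e = 315 / (315 + 31) = 315 / 346 = 0.9104
Eligible share of unknowns = 0.9104 × 149 = 135.65
Denom = 315 + 135.65 = 450.65
REF2 = 68 / 450.65 = 0.1509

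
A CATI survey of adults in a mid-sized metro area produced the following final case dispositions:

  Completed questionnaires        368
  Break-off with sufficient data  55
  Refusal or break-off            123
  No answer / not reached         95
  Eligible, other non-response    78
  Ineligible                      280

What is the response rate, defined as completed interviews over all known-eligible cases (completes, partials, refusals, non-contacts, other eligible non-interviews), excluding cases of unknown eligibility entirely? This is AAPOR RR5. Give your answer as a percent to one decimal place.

51.2%

Top → 368
Base → 368 + 55 + 123 + 95 + 78 = 719
RR5 = 368 / 719 = 0.5118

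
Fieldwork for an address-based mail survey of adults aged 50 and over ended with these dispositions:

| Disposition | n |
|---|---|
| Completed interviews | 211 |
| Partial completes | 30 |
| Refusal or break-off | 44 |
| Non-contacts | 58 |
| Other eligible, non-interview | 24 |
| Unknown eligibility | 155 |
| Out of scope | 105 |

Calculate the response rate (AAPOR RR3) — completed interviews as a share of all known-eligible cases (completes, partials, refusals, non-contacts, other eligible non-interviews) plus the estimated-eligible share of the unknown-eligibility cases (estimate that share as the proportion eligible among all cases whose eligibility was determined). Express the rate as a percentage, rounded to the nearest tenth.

43.3%

Num: 211
Known eligible: 211 + 30 + 44 + 58 + 24 = 367
e = 367 / (367 + 105) = 367 / 472 = 0.7775
Eligible share of unknowns: 0.7775 × 155 = 120.51
Denominator: 367 + 120.51 = 487.51
RR3 = 211 / 487.51 = 0.4328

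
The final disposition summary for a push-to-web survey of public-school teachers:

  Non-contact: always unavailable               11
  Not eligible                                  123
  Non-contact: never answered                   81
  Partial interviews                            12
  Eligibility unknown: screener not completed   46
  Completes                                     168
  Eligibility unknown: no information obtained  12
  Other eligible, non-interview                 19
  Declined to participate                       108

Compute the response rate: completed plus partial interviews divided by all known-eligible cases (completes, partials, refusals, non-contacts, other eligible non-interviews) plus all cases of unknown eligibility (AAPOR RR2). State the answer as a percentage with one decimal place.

39.4%

Non-contacts = 81 + 11 = 92
Unknown if eligible = 46 + 12 = 58
Numerator = 168 + 12 = 180
Denominator = 168 + 12 + 108 + 92 + 19 + 58 = 457
RR2 = 180 / 457 = 0.3939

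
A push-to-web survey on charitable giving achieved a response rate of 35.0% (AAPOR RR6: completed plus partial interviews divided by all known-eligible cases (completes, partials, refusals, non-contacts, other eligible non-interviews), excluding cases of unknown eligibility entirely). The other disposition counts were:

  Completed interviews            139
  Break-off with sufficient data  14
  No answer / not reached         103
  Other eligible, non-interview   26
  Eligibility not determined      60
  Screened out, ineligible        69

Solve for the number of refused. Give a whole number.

Numerator: 139 + 14 = 153
RR6 = 153 / D = 0.350
D = 153 / 0.350 = 437.1
Remaining denominator categories sum to 282
refused = 437.1 − 282 ≈ 155

155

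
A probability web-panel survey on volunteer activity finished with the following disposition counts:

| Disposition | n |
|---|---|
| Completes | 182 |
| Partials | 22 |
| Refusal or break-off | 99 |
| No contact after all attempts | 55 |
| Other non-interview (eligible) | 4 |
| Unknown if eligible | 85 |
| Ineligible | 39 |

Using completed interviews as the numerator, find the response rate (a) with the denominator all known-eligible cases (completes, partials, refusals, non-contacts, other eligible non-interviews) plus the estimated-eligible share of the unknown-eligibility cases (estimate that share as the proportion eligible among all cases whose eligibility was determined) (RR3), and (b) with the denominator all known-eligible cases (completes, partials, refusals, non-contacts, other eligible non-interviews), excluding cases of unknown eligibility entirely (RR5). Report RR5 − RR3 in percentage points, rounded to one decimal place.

Numerator = 182
Known eligible = 182 + 22 + 99 + 55 + 4 = 362
e = 362 / (362 + 39) = 362 / 401 = 0.9027
Estimated eligible among unknowns = 0.9027 × 85 = 76.73
Denominator = 362 + 76.73 = 438.73
RR3 = 182 / 438.73 = 0.4148
Denominator = 182 + 22 + 99 + 55 + 4 = 362
RR5 = 182 / 362 = 0.5028
Difference = 50.28 − 41.48 = 8.80 percentage points

8.8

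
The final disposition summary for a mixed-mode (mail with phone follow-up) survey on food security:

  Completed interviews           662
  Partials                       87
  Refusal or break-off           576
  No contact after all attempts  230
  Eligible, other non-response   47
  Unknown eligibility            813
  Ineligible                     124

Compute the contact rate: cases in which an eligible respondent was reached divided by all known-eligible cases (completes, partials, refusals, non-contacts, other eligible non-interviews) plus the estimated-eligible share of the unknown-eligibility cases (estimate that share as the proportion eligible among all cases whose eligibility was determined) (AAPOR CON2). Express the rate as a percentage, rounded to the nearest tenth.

Numerator: 662 + 87 + 576 + 47 = 1372
Known eligible: 662 + 87 + 576 + 230 + 47 = 1602
e = 1602 / (1602 + 124) = 1602 / 1726 = 0.9282
Estimated eligible among unknowns: 0.9282 × 813 = 754.63
Base: 1602 + 754.63 = 2356.63
CON2 = 1372 / 2356.63 = 0.5822

58.2%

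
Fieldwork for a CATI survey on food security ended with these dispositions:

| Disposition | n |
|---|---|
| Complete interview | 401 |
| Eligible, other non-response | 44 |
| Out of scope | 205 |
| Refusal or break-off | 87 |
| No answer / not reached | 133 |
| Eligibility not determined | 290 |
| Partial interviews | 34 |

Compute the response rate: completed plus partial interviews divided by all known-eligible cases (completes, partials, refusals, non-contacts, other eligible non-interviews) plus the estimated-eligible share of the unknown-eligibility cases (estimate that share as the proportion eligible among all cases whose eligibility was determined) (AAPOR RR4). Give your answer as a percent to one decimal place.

47.1%

Num = 401 + 34 = 435
Eligible (known) = 401 + 34 + 87 + 133 + 44 = 699
e = 699 / (699 + 205) = 699 / 904 = 0.7732
e × U = 0.7732 × 290 = 224.23
Denominator = 699 + 224.23 = 923.23
RR4 = 435 / 923.23 = 0.4712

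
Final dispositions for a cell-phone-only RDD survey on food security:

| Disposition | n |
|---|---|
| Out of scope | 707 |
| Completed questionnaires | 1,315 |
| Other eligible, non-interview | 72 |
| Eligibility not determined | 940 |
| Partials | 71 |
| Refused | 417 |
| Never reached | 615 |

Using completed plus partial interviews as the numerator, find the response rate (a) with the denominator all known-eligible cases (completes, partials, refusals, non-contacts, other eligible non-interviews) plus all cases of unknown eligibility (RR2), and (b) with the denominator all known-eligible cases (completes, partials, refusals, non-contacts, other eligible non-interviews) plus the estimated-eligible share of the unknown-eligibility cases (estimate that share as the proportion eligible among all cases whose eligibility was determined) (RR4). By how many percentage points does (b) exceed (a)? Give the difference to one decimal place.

Numerator = 1315 + 71 = 1386
Denom = 1315 + 71 + 417 + 615 + 72 + 940 = 3430
RR2 = 1386 / 3430 = 0.4041
Known eligible = 1315 + 71 + 417 + 615 + 72 = 2490
e = 2490 / (2490 + 707) = 2490 / 3197 = 0.7789
Estimated eligible among unknowns = 0.7789 × 940 = 732.17
Denom = 2490 + 732.17 = 3222.17
RR4 = 1386 / 3222.17 = 0.4301
Difference = 43.01 − 40.41 = 2.60 percentage points

2.6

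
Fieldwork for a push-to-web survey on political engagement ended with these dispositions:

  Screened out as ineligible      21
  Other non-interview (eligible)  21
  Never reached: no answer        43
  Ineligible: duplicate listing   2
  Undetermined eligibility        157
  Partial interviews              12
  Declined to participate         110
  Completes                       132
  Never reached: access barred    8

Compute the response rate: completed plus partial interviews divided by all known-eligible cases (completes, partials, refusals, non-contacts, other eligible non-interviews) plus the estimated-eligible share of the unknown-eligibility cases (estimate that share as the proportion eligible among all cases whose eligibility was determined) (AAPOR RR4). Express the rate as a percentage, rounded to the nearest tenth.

30.5%

No contact after all attempts = 43 + 8 = 51
Screened out, ineligible = 21 + 2 = 23
Top = 132 + 12 = 144
Eligible (known) = 132 + 12 + 110 + 51 + 21 = 326
e = 326 / (326 + 23) = 326 / 349 = 0.9341
e × U = 0.9341 × 157 = 146.65
Denominator = 326 + 146.65 = 472.65
RR4 = 144 / 472.65 = 0.3047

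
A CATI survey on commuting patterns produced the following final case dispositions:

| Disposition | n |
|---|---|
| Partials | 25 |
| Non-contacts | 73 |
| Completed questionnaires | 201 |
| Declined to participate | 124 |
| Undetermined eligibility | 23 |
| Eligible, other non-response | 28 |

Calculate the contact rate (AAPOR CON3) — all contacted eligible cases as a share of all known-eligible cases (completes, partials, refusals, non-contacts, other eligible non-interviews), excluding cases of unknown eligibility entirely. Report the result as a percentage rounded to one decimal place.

Numerator = 201 + 25 + 124 + 28 = 378
Base = 201 + 25 + 124 + 73 + 28 = 451
CON3 = 378 / 451 = 0.8381

83.8%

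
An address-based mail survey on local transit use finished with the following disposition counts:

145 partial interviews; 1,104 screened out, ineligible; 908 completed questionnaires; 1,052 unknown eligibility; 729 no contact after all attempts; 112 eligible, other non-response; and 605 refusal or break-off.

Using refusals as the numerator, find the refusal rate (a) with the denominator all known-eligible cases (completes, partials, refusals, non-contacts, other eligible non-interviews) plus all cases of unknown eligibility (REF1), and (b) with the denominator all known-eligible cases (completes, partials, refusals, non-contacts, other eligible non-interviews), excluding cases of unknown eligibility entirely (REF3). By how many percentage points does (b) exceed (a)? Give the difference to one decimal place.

Numerator: 605
Denom: 908 + 145 + 605 + 729 + 112 + 1052 = 3551
REF1 = 605 / 3551 = 0.1704
Denom: 908 + 145 + 605 + 729 + 112 = 2499
REF3 = 605 / 2499 = 0.2421
Difference = 24.21 − 17.04 = 7.17 percentage points

7.2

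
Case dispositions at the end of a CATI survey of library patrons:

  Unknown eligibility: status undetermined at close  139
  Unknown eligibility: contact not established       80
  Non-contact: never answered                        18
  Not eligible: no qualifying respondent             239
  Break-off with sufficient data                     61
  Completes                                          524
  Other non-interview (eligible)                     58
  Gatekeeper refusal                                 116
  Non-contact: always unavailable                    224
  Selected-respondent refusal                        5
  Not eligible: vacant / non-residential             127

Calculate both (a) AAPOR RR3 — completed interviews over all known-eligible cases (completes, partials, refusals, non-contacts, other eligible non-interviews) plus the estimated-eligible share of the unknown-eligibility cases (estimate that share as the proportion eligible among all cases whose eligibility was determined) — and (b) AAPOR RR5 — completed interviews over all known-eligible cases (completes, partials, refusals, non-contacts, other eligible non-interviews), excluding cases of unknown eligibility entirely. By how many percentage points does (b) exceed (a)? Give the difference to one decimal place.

Refusal or break-off = 116 + 5 = 121
Non-contacts = 18 + 224 = 242
Eligibility not determined = 80 + 139 = 219
Not eligible = 239 + 127 = 366
Num: 524
Eligible (known): 524 + 61 + 121 + 242 + 58 = 1006
e = 1006 / (1006 + 366) = 1006 / 1372 = 0.7332
Estimated eligible among unknowns: 0.7332 × 219 = 160.57
Base: 1006 + 160.57 = 1166.57
RR3 = 524 / 1166.57 = 0.4492
Base: 524 + 61 + 121 + 242 + 58 = 1006
RR5 = 524 / 1006 = 0.5209
Difference = 52.09 − 44.92 = 7.17 percentage points

7.2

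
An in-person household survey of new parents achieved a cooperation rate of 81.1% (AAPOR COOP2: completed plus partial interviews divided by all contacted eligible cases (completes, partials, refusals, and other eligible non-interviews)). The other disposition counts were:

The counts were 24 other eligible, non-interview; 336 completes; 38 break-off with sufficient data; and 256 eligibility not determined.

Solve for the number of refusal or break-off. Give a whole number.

63

Num → 336 + 38 = 374
COOP2 = 374 / D = 0.811
D = 374 / 0.811 = 461.2
Remaining denominator categories sum to 398
refusal or break-off = 461.2 − 398 ≈ 63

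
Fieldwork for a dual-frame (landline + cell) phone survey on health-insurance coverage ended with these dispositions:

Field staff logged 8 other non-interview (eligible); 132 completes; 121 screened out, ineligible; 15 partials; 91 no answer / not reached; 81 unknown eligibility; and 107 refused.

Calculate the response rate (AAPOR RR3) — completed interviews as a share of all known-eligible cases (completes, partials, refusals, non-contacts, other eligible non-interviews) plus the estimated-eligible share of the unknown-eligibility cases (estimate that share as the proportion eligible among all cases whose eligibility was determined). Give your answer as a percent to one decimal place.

31.9%

Numerator → 132
Known eligible → 132 + 15 + 107 + 91 + 8 = 353
e = 353 / (353 + 121) = 353 / 474 = 0.7447
Eligible share of unknowns → 0.7447 × 81 = 60.32
Denominator → 353 + 60.32 = 413.32
RR3 = 132 / 413.32 = 0.3194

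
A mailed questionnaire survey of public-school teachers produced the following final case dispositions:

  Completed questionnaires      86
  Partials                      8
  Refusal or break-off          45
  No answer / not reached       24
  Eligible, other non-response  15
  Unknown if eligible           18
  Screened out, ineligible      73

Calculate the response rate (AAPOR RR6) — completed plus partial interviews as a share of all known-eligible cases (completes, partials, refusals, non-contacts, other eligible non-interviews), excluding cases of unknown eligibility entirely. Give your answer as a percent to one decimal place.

52.8%

Numerator: 86 + 8 = 94
Denom: 86 + 8 + 45 + 24 + 15 = 178
RR6 = 94 / 178 = 0.5281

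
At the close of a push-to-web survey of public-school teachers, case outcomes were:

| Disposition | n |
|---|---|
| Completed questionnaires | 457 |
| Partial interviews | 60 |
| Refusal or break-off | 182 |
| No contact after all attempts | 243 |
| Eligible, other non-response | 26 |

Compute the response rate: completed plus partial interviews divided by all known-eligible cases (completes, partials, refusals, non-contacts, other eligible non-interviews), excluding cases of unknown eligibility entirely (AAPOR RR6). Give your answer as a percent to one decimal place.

53.4%

Numerator → 457 + 60 = 517
Denominator → 457 + 60 + 182 + 243 + 26 = 968
RR6 = 517 / 968 = 0.5341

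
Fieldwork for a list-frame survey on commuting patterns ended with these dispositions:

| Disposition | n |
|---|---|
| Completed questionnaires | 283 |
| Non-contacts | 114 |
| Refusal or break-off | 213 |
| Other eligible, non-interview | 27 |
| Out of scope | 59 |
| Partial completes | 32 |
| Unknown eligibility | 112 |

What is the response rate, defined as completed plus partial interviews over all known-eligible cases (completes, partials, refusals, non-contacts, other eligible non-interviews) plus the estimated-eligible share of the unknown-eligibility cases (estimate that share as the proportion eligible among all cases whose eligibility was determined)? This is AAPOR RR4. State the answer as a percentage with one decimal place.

40.8%

Num → 283 + 32 = 315
Determined eligible → 283 + 32 + 213 + 114 + 27 = 669
e = 669 / (669 + 59) = 669 / 728 = 0.9190
Eligible share of unknowns → 0.9190 × 112 = 102.93
Denominator → 669 + 102.93 = 771.93
RR4 = 315 / 771.93 = 0.4081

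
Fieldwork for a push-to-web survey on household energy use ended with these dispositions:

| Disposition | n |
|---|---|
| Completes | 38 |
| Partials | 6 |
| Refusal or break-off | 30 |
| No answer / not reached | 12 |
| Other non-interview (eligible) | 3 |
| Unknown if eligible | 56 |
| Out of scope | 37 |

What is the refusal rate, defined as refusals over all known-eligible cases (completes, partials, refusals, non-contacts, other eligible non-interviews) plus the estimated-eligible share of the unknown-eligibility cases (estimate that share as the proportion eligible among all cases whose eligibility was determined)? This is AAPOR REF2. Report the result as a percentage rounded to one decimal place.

Num: 30
Eligible (known): 38 + 6 + 30 + 12 + 3 = 89
e = 89 / (89 + 37) = 89 / 126 = 0.7063
Estimated eligible among unknowns: 0.7063 × 56 = 39.55
Base: 89 + 39.55 = 128.55
REF2 = 30 / 128.55 = 0.2334

23.3%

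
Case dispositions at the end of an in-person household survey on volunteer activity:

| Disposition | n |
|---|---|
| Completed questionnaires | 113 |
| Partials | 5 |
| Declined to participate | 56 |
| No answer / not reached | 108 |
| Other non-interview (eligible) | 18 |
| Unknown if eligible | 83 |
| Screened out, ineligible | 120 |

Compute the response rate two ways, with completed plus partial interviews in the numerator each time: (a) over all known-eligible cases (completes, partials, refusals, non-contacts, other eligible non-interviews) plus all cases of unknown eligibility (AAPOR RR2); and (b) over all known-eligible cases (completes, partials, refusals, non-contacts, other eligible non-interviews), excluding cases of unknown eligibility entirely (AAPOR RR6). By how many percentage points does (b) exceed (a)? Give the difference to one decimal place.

8.5

Num → 113 + 5 = 118
Denom → 113 + 5 + 56 + 108 + 18 + 83 = 383
RR2 = 118 / 383 = 0.3081
Denom → 113 + 5 + 56 + 108 + 18 = 300
RR6 = 118 / 300 = 0.3933
Difference = 39.33 − 30.81 = 8.52 percentage points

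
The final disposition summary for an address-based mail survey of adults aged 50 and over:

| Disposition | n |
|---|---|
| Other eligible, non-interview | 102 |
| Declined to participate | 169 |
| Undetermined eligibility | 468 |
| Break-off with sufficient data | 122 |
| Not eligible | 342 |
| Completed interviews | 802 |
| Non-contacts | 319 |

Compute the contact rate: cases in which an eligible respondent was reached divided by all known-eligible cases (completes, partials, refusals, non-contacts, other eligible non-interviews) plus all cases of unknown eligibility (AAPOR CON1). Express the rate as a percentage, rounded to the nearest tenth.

Numerator: 802 + 122 + 169 + 102 = 1195
Base: 802 + 122 + 169 + 319 + 102 + 468 = 1982
CON1 = 1195 / 1982 = 0.6029

60.3%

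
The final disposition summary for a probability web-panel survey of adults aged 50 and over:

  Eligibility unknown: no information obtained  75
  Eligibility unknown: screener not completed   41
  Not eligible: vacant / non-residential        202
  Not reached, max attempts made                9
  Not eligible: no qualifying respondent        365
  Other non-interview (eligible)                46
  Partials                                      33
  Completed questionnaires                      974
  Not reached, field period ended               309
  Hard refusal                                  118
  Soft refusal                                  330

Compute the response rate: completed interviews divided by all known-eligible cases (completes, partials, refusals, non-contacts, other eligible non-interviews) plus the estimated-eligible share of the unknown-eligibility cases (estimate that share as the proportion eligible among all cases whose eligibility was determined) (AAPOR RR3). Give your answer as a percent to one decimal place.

51.1%

Refusals = 118 + 330 = 448
Never reached = 309 + 9 = 318
Unknown eligibility = 41 + 75 = 116
Ineligible = 365 + 202 = 567
Numerator → 974
Known eligible → 974 + 33 + 448 + 318 + 46 = 1819
e = 1819 / (1819 + 567) = 1819 / 2386 = 0.7624
e × U → 0.7624 × 116 = 88.44
Denom → 1819 + 88.44 = 1907.44
RR3 = 974 / 1907.44 = 0.5106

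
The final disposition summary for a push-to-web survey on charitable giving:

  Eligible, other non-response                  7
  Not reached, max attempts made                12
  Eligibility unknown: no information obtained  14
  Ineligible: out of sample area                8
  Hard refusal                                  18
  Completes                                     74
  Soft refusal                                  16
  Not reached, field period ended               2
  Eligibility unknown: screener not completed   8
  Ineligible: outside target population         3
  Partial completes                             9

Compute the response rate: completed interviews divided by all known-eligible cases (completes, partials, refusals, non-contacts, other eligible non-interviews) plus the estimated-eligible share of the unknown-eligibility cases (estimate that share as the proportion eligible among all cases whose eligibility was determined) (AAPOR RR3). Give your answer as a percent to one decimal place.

Refusal or break-off = 18 + 16 = 34
Never reached = 2 + 12 = 14
Undetermined eligibility = 8 + 14 = 22
Not eligible = 3 + 8 = 11
Numerator → 74
Determined eligible → 74 + 9 + 34 + 14 + 7 = 138
e = 138 / (138 + 11) = 138 / 149 = 0.9262
e × U → 0.9262 × 22 = 20.38
Denom → 138 + 20.38 = 158.38
RR3 = 74 / 158.38 = 0.4672

46.7%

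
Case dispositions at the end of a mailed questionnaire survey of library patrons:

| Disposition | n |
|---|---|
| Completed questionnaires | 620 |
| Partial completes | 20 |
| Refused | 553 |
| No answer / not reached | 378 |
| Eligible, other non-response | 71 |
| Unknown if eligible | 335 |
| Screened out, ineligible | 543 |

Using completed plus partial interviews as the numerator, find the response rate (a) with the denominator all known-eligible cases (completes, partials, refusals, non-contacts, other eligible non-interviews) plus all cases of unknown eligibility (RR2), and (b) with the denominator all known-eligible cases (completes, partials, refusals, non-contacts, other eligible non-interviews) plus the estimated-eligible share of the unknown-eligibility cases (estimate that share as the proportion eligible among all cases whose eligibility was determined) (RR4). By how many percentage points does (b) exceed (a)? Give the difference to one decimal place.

1.4

Num: 620 + 20 = 640
Denom: 620 + 20 + 553 + 378 + 71 + 335 = 1977
RR2 = 640 / 1977 = 0.3237
Determined eligible: 620 + 20 + 553 + 378 + 71 = 1642
e = 1642 / (1642 + 543) = 1642 / 2185 = 0.7515
Eligible share of unknowns: 0.7515 × 335 = 251.75
Denom: 1642 + 251.75 = 1893.75
RR4 = 640 / 1893.75 = 0.3380
Difference = 33.80 − 32.37 = 1.43 percentage points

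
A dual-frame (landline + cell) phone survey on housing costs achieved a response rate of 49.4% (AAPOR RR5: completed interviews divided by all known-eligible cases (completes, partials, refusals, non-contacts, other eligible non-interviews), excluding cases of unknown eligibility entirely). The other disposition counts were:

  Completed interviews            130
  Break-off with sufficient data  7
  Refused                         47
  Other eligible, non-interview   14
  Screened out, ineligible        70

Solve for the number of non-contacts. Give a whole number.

RR5 = 130 / D = 0.494
D = 130 / 0.494 = 263.2
Rest of base = 198
non-contacts = 263.2 − 198 ≈ 65

65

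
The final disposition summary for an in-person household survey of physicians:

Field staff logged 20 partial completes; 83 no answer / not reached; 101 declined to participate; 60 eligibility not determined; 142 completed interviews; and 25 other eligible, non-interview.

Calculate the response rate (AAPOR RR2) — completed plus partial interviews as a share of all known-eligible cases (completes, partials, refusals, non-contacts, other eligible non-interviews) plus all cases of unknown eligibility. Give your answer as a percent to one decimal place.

37.6%

Top: 142 + 20 = 162
Denom: 142 + 20 + 101 + 83 + 25 + 60 = 431
RR2 = 162 / 431 = 0.3759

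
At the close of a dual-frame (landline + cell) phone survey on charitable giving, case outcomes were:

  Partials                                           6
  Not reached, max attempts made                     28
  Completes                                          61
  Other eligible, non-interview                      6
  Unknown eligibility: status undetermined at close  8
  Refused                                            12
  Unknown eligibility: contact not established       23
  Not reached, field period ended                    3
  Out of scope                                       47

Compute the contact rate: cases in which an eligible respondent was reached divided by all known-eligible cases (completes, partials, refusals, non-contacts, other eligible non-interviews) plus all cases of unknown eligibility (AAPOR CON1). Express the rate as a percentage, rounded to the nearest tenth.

57.8%

No contact after all attempts = 3 + 28 = 31
Undetermined eligibility = 23 + 8 = 31
Num = 61 + 6 + 12 + 6 = 85
Denominator = 61 + 6 + 12 + 31 + 6 + 31 = 147
CON1 = 85 / 147 = 0.5782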